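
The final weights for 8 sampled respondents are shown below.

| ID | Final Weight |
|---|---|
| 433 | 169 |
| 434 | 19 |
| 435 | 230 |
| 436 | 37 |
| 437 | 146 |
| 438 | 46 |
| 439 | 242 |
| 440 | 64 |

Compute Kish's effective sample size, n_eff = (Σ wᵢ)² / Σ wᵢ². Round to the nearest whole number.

5

Σ wᵢ = 169 + 19 + 230 + 37 + 146 + 46 + 242 + 64 = 953
Σ wᵢ² = 28561 + 361 + 52900 + 1369 + 21316 + 2116 + 58564 + 4096 = 169283
n_eff = 953² / 169283 = 908209 / 169283 = 5.3650337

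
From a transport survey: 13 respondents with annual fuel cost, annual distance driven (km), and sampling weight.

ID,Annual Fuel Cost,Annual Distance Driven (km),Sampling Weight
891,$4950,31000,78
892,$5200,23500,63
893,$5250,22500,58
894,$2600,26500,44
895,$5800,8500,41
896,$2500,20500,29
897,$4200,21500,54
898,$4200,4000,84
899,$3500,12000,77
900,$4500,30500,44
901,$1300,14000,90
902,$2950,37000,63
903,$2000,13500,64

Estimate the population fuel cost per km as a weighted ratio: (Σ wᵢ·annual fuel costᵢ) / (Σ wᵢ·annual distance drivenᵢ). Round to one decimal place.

0.2

Σ wᵢ·y = 2920850
Σ wᵢ·x = 15530500
Ratio = 2920850 / 15530500 = 0.18807186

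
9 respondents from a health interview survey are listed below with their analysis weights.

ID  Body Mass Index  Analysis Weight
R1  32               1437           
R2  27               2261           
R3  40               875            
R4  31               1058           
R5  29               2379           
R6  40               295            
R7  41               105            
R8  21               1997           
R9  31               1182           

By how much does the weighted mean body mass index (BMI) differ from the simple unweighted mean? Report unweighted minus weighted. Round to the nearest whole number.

Unweighted sum = 32 + 27 + 40 + 31 + 29 + 40 + 41 + 21 + 31 = 292
Unweighted mean = 292 / 9 = 32.444444
Weighted sum = 32×1437 + 27×2261 + 40×875 + 31×1058 + 29×2379 + 40×295 + 41×105 + 21×1997 + 31×1182
  = 45984 + 61047 + 35000 + 32798 + 68991 + 11800 + 4305 + 41937 + 36642 = 338504
Sum of weights = 1437 + 2261 + 875 + 1058 + 2379 + 295 + 105 + 1997 + 1182 = 11589
Weighted mean = 338504 / 11589 = 29.209078
Difference (unweighted minus weighted) = 3.2353669

3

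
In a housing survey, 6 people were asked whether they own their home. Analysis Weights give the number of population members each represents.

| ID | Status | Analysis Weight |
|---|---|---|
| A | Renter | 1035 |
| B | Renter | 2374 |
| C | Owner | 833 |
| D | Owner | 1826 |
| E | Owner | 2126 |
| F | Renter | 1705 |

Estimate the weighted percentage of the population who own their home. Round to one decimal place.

48.3

Sum of weights for 'Owner' = 833 + 1826 + 2126 = 4785
Total weight = 9899
Weighted proportion = 4785 / 9899 = 0.48338216 → 48.338216%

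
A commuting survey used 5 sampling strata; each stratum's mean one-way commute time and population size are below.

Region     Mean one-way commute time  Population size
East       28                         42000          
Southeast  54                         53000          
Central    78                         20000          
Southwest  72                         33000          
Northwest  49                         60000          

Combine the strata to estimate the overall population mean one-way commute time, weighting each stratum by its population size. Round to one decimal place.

52.5

Σ Nₕ·x̄ₕ = 28×42000 + 54×53000 + 78×20000 + 72×33000 + 49×60000
  = 1176000 + 2862000 + 1560000 + 2376000 + 2940000 = 10914000
Σ Nₕ = 42000 + 53000 + 20000 + 33000 + 60000 = 208000
Overall mean = 10914000 / 208000 = 52.471154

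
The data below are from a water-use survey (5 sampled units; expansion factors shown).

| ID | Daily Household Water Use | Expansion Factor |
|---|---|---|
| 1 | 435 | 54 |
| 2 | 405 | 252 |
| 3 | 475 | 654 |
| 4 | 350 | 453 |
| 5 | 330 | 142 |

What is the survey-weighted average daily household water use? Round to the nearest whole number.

413

Weighted sum = 435×54 + 405×252 + 475×654 + 350×453 + 330×142
  = 23490 + 102060 + 310650 + 158550 + 46860 = 641610
Sum of weights = 54 + 252 + 654 + 453 + 142 = 1555
Weighted mean = 641610 / 1555 = 412.61093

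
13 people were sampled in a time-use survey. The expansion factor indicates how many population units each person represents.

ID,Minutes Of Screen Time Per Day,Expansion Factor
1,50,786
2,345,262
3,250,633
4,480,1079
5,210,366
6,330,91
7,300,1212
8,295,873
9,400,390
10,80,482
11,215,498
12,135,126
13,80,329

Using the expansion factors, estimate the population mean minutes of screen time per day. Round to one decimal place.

Weighted sum = 1878845
Sum of weights = 7127
Weighted mean = 1878845 / 7127 = 263.62354

263.6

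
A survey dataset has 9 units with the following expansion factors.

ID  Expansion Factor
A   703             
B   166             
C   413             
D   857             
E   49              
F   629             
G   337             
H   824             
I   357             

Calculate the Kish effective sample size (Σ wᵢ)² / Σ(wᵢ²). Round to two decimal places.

Σ wᵢ = 703 + 166 + 413 + 857 + 49 + 629 + 337 + 824 + 357 = 4335
Σ wᵢ² = 494209 + 27556 + 170569 + 734449 + 2401 + 395641 + 113569 + 678976 + 127449 = 2744819
n_eff = 4335² / 2744819 = 18792225 / 2744819 = 6.846435

6.85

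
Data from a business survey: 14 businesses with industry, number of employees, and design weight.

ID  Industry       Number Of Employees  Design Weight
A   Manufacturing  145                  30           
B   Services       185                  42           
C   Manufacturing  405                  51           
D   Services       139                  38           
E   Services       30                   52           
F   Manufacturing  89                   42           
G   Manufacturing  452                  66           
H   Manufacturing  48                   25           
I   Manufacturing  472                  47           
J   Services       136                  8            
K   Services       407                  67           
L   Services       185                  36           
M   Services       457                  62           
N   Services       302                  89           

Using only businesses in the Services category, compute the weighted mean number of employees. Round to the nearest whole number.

Services rows: B, D, E, J, K, L, M, N
Weighted sum = 185×42 + 139×38 + 30×52 + 136×8 + 407×67 + 185×36 + 457×62 + 302×89
  = 7770 + 5282 + 1560 + 1088 + 27269 + 6660 + 28334 + 26878 = 104841
Sum of weights = 42 + 38 + 52 + 8 + 67 + 36 + 62 + 89 = 394
Weighted mean = 104841 / 394 = 266.09391

266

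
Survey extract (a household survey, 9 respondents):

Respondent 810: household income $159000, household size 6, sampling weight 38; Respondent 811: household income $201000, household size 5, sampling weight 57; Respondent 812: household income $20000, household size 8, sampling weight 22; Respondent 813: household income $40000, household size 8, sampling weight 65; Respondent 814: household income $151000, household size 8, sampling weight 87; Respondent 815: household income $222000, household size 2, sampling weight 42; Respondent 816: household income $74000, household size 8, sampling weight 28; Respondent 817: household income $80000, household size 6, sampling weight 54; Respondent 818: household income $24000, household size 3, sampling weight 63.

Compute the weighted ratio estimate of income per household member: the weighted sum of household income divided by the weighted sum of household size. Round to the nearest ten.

Σ wᵢ·y = 159000×38 + 201000×57 + 20000×22 + 40000×65 + 151000×87 + 222000×42 + 74000×28 + 80000×54 + 24000×63
  = 6042000 + 11457000 + 440000 + 2600000 + 13137000 + 9324000 + 2072000 + 4320000 + 1512000 = 50904000
Σ wᵢ·x = 6×38 + 5×57 + 8×22 + 8×65 + 8×87 + 2×42 + 8×28 + 6×54 + 3×63
  = 228 + 285 + 176 + 520 + 696 + 84 + 224 + 324 + 189 = 2726
Ratio = 50904000 / 2726 = 18673.514

18670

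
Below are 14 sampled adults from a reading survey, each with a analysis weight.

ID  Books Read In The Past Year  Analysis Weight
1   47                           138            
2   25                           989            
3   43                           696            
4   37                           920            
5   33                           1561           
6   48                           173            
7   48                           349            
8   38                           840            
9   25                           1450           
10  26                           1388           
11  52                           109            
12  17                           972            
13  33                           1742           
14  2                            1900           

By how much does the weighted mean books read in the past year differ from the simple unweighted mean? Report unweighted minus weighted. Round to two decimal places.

6.68

Unweighted sum = 474
Unweighted mean = 474 / 14 = 33.857143
Weighted sum = 359484
Sum of weights = 13227
Weighted mean = 359484 / 13227 = 27.178045
Difference (unweighted minus weighted) = 6.6790979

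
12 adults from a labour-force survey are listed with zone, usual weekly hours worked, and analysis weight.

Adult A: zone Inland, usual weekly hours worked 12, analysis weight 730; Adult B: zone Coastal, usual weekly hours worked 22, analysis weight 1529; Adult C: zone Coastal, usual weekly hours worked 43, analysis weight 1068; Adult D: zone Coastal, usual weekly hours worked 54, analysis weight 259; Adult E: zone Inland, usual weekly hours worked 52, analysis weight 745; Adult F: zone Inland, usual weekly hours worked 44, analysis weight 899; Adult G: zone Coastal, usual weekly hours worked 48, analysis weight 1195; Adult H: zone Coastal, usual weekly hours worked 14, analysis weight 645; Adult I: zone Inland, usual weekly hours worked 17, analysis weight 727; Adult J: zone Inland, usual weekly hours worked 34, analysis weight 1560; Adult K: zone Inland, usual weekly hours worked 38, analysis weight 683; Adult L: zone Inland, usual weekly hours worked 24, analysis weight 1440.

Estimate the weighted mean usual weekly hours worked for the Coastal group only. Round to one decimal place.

34.1

Coastal rows: B, C, D, G, H
Weighted sum = 22×1529 + 43×1068 + 54×259 + 48×1195 + 14×645
  = 33638 + 45924 + 13986 + 57360 + 9030 = 159938
Sum of weights = 1529 + 1068 + 259 + 1195 + 645 = 4696
Weighted mean = 159938 / 4696 = 34.058348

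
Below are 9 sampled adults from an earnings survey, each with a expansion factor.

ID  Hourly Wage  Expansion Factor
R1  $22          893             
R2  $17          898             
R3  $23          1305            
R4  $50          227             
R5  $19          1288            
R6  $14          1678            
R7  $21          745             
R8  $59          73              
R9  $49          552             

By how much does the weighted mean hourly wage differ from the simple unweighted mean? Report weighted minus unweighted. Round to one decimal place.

Unweighted sum = 22 + 17 + 23 + 50 + 19 + 14 + 21 + 59 + 49 = 274
Unweighted mean = 274 / 9 = 30.444444
Weighted sum = 22×893 + 17×898 + 23×1305 + 50×227 + 19×1288 + 14×1678 + 21×745 + 59×73 + 49×552
  = 19646 + 15266 + 30015 + 11350 + 24472 + 23492 + 15645 + 4307 + 27048 = 171241
Sum of weights = 893 + 898 + 1305 + 227 + 1288 + 1678 + 745 + 73 + 552 = 7659
Weighted mean = 171241 / 7659 = 22.358141
Difference (weighted minus unweighted) = -8.0863037

-8.1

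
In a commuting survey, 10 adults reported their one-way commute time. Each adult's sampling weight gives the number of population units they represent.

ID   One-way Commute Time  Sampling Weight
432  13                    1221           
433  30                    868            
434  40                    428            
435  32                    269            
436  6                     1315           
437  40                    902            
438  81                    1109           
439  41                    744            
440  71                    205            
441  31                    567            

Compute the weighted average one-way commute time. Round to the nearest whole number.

Weighted sum = 13×1221 + 30×868 + 40×428 + 32×269 + 6×1315 + 40×902 + 81×1109 + 41×744 + 71×205 + 31×567
  = 15873 + 26040 + 17120 + 8608 + 7890 + 36080 + 89829 + 30504 + 14555 + 17577 = 264076
Sum of weights = 1221 + 868 + 428 + 269 + 1315 + 902 + 1109 + 744 + 205 + 567 = 7628
Weighted mean = 264076 / 7628 = 34.619297

35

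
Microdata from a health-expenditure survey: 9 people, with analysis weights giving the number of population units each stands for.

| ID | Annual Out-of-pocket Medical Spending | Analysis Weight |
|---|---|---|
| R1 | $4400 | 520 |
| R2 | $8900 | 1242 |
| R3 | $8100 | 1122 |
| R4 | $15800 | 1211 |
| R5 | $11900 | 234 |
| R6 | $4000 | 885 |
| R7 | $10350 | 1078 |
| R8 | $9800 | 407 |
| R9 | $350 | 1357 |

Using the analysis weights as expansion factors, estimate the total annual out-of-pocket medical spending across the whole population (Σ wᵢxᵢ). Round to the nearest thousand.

Weighted total = 4400×520 + 8900×1242 + 8100×1122 + 15800×1211 + 11900×234 + 4000×885 + 10350×1078 + 9800×407 + 350×1357
  = 2288000 + 11053800 + 9088200 + 19133800 + 2784600 + 3540000 + 11157300 + 3988600 + 474950 = 63509250

63509000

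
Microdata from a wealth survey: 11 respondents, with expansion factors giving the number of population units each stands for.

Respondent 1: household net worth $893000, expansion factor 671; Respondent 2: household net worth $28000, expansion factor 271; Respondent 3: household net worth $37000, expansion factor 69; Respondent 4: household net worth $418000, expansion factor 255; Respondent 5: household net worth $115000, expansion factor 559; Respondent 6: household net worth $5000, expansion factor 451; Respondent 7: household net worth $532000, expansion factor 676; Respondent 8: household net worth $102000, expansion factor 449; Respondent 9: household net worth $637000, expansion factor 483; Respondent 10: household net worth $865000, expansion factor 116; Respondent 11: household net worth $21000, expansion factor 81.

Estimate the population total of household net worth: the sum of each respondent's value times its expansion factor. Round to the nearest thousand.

Weighted total = 893000×671 + 28000×271 + 37000×69 + 418000×255 + 115000×559 + 5000×451 + 532000×676 + 102000×449 + 637000×483 + 865000×116 + 21000×81
  = 1597616000

1597616000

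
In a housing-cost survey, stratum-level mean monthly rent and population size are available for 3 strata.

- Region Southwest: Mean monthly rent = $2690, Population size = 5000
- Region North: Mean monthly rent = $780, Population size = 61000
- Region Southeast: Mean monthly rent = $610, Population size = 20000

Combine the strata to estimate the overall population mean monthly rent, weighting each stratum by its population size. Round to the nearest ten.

850

Σ Nₕ·x̄ₕ = 2690×5000 + 780×61000 + 610×20000
  = 13450000 + 47580000 + 12200000 = 73230000
Σ Nₕ = 5000 + 61000 + 20000 = 86000
Overall mean = 73230000 / 86000 = 851.51163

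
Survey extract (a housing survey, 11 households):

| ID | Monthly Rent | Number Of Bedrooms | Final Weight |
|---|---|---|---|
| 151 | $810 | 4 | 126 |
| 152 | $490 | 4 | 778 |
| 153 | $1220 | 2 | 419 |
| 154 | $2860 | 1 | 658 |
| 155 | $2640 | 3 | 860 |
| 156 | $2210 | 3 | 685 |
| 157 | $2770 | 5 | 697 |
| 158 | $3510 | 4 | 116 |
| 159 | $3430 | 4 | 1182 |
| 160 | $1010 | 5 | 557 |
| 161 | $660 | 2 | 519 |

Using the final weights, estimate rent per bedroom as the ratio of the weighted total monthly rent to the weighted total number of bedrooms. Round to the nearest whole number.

Σ wᵢ·y = 810×126 + 490×778 + 1220×419 + 2860×658 + 2640×860 + 2210×685 + 2770×697 + 3510×116 + 3430×1182 + 1010×557 + 660×519
  = 102060 + 381220 + 511180 + 1881880 + 2270400 + 1513850 + 1930690 + 407160 + 4054260 + 562570 + 342540 = 13957810
Σ wᵢ·x = 4×126 + 4×778 + 2×419 + 1×658 + 3×860 + 3×685 + 5×697 + 4×116 + 4×1182 + 5×557 + 2×519
  = 504 + 3112 + 838 + 658 + 2580 + 2055 + 3485 + 464 + 4728 + 2785 + 1038 = 22247
Ratio = 13957810 / 22247 = 627.4019

627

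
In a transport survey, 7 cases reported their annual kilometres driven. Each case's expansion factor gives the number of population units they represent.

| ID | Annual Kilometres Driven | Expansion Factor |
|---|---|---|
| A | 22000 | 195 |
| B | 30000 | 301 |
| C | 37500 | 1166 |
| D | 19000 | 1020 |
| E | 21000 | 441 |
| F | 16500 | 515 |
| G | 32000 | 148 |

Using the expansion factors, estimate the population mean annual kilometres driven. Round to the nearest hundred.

26100

Weighted sum = 22000×195 + 30000×301 + 37500×1166 + 19000×1020 + 21000×441 + 16500×515 + 32000×148
  = 98919500
Sum of weights = 195 + 301 + 1166 + 1020 + 441 + 515 + 148 = 3786
Weighted mean = 98919500 / 3786 = 26127.707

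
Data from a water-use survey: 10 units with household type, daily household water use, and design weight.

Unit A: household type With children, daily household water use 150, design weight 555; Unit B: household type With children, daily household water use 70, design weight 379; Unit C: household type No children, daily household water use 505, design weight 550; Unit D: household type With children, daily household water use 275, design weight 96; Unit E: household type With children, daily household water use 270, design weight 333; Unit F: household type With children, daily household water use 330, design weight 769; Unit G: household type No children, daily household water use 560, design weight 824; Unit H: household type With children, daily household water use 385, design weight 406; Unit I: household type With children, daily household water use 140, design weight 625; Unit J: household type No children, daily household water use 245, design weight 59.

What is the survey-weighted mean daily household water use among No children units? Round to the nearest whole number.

No children rows: C, G, J
Weighted sum = 505×550 + 560×824 + 245×59
  = 753645
Sum of weights = 550 + 824 + 59 = 1433
Weighted mean = 753645 / 1433 = 525.92114

526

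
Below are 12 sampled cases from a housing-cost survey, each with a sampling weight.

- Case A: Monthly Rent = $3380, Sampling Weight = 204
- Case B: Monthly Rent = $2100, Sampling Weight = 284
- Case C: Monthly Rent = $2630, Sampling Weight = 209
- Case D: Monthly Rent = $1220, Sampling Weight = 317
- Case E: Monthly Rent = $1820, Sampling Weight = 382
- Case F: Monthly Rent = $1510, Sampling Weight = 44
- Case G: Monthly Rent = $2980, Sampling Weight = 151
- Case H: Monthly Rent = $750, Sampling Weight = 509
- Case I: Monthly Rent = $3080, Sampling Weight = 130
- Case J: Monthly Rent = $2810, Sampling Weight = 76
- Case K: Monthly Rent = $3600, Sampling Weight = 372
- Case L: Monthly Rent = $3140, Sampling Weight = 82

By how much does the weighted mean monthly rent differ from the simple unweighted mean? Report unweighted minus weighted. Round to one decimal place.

234.9

Unweighted sum = 3380 + 2100 + 2630 + 1220 + 1820 + 1510 + 2980 + 750 + 3080 + 2810 + 3600 + 3140 = 29020
Unweighted mean = 29020 / 12 = 2418.3333
Weighted sum = 3380×204 + 2100×284 + 2630×209 + 1220×317 + 1820×382 + 1510×44 + 2980×151 + 750×509 + 3080×130 + 2810×76 + 3600×372 + 3140×82
  = 689520 + 596400 + 549670 + 386740 + 695240 + 66440 + 449980 + 381750 + 400400 + 213560 + 1339200 + 257480 = 6026380
Sum of weights = 204 + 284 + 209 + 317 + 382 + 44 + 151 + 509 + 130 + 76 + 372 + 82 = 2760
Weighted mean = 6026380 / 2760 = 2183.471
Difference (unweighted minus weighted) = 234.86232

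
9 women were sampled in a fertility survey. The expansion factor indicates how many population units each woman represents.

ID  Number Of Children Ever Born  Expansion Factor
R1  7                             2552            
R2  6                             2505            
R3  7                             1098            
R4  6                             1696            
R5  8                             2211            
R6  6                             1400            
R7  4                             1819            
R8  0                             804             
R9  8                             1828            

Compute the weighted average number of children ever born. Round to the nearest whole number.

Weighted sum = 7×2552 + 6×2505 + 7×1098 + 6×1696 + 8×2211 + 6×1400 + 4×1819 + 0×804 + 8×1828
  = 98744
Sum of weights = 15913
Weighted mean = 98744 / 15913 = 6.205241

6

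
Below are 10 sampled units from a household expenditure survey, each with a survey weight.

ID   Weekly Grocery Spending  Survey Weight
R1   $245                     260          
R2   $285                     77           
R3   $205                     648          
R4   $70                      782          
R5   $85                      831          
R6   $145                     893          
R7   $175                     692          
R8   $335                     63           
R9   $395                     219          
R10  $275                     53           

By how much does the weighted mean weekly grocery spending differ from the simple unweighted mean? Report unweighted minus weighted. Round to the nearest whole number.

63

Unweighted sum = 245 + 285 + 205 + 70 + 85 + 145 + 175 + 335 + 395 + 275 = 2215
Unweighted mean = 2215 / 10 = 221.5
Weighted sum = 245×260 + 285×77 + 205×648 + 70×782 + 85×831 + 145×893 + 175×692 + 335×63 + 395×219 + 275×53
  = 63700 + 21945 + 132840 + 54740 + 70635 + 129485 + 121100 + 21105 + 86505 + 14575 = 716630
Sum of weights = 4518
Weighted mean = 716630 / 4518 = 158.61664
Difference (unweighted minus weighted) = 62.883355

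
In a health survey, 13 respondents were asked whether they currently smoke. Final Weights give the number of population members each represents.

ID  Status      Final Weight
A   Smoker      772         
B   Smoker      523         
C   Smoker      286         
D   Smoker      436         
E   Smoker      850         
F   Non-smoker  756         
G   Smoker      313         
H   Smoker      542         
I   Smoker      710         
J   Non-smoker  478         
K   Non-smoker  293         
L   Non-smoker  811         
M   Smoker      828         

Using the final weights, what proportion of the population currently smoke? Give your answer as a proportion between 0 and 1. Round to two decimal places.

Sum of weights for 'Smoker' = 772 + 523 + 286 + 436 + 850 + 313 + 542 + 710 + 828 = 5260
Total weight = 7598
Weighted proportion = 5260 / 7598 = 0.69228744

0.69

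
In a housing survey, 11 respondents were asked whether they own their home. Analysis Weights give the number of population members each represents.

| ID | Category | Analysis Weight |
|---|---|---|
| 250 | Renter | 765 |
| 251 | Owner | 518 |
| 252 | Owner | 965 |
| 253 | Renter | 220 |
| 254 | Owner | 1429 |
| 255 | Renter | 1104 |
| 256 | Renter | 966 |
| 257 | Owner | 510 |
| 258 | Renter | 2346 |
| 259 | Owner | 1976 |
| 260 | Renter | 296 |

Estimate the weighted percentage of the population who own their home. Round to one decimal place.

Sum of weights for 'Owner' = 518 + 965 + 1429 + 510 + 1976 = 5398
Total weight = 765 + 518 + 965 + 220 + 1429 + 1104 + 966 + 510 + 2346 + 1976 + 296 = 11095
Weighted proportion = 5398 / 11095 = 0.48652546 → 48.652546%

48.7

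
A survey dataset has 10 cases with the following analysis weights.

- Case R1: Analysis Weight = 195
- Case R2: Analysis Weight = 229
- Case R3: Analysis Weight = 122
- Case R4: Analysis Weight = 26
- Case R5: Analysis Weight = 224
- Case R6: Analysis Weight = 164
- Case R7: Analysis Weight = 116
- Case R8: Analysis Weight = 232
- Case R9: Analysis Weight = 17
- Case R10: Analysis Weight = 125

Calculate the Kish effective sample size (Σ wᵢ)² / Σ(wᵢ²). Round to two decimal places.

7.90

Σ wᵢ = 195 + 229 + 122 + 26 + 224 + 164 + 116 + 232 + 17 + 125 = 1450
Σ wᵢ² = 38025 + 52441 + 14884 + 676 + 50176 + 26896 + 13456 + 53824 + 289 + 15625 = 266292
n_eff = 1450² / 266292 = 2102500 / 266292 = 7.8954681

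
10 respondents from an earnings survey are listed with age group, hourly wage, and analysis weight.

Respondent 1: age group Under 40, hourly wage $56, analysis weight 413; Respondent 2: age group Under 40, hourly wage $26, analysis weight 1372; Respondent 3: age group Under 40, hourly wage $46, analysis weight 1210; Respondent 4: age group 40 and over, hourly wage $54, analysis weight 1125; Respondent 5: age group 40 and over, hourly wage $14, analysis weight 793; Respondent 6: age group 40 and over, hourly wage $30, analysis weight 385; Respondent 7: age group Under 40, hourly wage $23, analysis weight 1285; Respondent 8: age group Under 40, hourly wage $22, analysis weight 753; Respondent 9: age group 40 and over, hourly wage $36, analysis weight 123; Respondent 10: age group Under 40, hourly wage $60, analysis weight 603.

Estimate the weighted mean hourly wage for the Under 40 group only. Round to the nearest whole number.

Under 40 rows: 1, 2, 3, 7, 8, 10
Weighted sum = 56×413 + 26×1372 + 46×1210 + 23×1285 + 22×753 + 60×603
  = 23128 + 35672 + 55660 + 29555 + 16566 + 36180 = 196761
Sum of weights = 413 + 1372 + 1210 + 1285 + 753 + 603 = 5636
Weighted mean = 196761 / 5636 = 34.911462

35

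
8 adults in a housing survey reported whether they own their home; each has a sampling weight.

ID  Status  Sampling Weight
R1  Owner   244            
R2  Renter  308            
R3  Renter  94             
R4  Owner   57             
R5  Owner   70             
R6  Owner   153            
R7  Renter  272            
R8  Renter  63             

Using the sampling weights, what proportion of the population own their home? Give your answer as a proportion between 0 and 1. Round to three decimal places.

0.416

Sum of weights for 'Owner' = 244 + 57 + 70 + 153 = 524
Total weight = 1261
Weighted proportion = 524 / 1261 = 0.41554322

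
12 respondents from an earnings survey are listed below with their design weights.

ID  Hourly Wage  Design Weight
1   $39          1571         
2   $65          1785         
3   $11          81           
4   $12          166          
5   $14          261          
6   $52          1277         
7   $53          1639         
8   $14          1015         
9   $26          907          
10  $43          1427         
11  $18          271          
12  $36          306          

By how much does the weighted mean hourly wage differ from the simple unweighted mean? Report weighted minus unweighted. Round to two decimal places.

10.32

Unweighted sum = 39 + 65 + 11 + 12 + 14 + 52 + 53 + 14 + 26 + 43 + 18 + 36 = 383
Unweighted mean = 383 / 12 = 31.916667
Weighted sum = 39×1571 + 65×1785 + 11×81 + 12×166 + 14×261 + 52×1277 + 53×1639 + 14×1015 + 26×907 + 43×1427 + 18×271 + 36×306
  = 452149
Sum of weights = 1571 + 1785 + 81 + 166 + 261 + 1277 + 1639 + 1015 + 907 + 1427 + 271 + 306 = 10706
Weighted mean = 452149 / 10706 = 42.233234
Difference (weighted minus unweighted) = 10.316567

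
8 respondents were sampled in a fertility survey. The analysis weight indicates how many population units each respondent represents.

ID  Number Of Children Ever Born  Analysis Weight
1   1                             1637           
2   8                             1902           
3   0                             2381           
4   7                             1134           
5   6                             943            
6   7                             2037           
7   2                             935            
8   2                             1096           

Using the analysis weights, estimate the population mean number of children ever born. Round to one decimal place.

4.0

Weighted sum = 1×1637 + 8×1902 + 0×2381 + 7×1134 + 6×943 + 7×2037 + 2×935 + 2×1096
  = 1637 + 15216 + 0 + 7938 + 5658 + 14259 + 1870 + 2192 = 48770
Sum of weights = 1637 + 1902 + 2381 + 1134 + 943 + 2037 + 935 + 1096 = 12065
Weighted mean = 48770 / 12065 = 4.042271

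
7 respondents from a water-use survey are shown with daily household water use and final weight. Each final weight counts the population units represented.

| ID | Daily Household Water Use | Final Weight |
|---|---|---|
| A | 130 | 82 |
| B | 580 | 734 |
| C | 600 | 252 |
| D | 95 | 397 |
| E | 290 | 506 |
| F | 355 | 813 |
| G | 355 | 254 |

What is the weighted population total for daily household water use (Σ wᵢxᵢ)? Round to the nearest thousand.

1151000

Weighted total = 130×82 + 580×734 + 600×252 + 95×397 + 290×506 + 355×813 + 355×254
  = 10660 + 425720 + 151200 + 37715 + 146740 + 288615 + 90170 = 1150820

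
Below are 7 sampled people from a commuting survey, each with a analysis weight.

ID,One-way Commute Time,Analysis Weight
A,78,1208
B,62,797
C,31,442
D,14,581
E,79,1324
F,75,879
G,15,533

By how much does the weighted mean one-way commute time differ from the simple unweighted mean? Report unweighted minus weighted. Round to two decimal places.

Unweighted sum = 78 + 62 + 31 + 14 + 79 + 75 + 15 = 354
Unweighted mean = 354 / 7 = 50.571429
Weighted sum = 78×1208 + 62×797 + 31×442 + 14×581 + 79×1324 + 75×879 + 15×533
  = 343990
Sum of weights = 1208 + 797 + 442 + 581 + 1324 + 879 + 533 = 5764
Weighted mean = 343990 / 5764 = 59.679042
Difference (unweighted minus weighted) = -9.1076138

-9.11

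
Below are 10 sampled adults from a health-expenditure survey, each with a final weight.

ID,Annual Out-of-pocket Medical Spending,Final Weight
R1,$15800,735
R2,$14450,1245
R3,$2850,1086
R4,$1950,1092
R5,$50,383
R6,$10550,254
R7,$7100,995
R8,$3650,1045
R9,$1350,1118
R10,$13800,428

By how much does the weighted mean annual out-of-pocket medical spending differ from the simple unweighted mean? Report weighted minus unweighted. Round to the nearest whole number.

-495

Unweighted sum = 71550
Unweighted mean = 71550 / 10 = 7155
Weighted sum = 15800×735 + 14450×1245 + 2850×1086 + 1950×1092 + 50×383 + 10550×254 + 7100×995 + 3650×1045 + 1350×1118 + 13800×428
  = 11613000 + 17990250 + 3095100 + 2129400 + 19150 + 2679700 + 7064500 + 3814250 + 1509300 + 5906400 = 55821050
Sum of weights = 735 + 1245 + 1086 + 1092 + 383 + 254 + 995 + 1045 + 1118 + 428 = 8381
Weighted mean = 55821050 / 8381 = 6660.4283
Difference (weighted minus unweighted) = -494.57165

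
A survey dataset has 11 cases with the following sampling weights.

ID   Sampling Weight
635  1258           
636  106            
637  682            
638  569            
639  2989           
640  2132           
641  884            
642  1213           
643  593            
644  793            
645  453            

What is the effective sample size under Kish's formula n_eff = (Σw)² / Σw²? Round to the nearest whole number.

7

Σ wᵢ = 1258 + 106 + 682 + 569 + 2989 + 2132 + 884 + 1213 + 593 + 793 + 453 = 11672
Σ wᵢ² = 19300762
n_eff = 11672² / 19300762 = 136235584 / 19300762 = 7.0585599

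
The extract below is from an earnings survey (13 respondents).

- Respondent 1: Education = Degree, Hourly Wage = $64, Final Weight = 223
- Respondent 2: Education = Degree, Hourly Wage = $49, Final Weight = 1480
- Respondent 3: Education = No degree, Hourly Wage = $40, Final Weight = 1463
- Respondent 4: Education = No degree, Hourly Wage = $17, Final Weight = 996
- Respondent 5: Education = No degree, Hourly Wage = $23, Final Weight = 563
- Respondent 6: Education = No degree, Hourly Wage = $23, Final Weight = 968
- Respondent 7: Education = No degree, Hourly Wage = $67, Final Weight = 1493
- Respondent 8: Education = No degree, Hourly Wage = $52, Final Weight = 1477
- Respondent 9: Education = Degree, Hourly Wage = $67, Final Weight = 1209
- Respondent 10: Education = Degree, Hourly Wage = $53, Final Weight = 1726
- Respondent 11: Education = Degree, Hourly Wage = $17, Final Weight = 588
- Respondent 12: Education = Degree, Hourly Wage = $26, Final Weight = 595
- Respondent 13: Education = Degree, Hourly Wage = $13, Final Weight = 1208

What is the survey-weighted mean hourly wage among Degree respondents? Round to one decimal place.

42.7

Degree rows: 1, 2, 9, 10, 11, 12, 13
Weighted sum = 300443
Sum of weights = 223 + 1480 + 1209 + 1726 + 588 + 595 + 1208 = 7029
Weighted mean = 300443 / 7029 = 42.743349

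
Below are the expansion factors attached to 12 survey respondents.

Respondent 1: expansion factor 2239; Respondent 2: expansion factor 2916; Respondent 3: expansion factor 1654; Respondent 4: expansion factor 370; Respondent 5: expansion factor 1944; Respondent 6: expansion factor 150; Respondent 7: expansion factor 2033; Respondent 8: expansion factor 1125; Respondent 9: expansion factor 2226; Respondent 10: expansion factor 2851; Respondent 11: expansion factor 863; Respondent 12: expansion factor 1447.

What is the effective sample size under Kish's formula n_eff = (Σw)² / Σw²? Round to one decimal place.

Σ wᵢ = 2239 + 2916 + 1654 + 370 + 1944 + 150 + 2033 + 1125 + 2226 + 2851 + 863 + 1447 = 19818
Σ wᵢ² = 41510998
n_eff = 19818² / 41510998 = 392753124 / 41510998 = 9.4614233

9.5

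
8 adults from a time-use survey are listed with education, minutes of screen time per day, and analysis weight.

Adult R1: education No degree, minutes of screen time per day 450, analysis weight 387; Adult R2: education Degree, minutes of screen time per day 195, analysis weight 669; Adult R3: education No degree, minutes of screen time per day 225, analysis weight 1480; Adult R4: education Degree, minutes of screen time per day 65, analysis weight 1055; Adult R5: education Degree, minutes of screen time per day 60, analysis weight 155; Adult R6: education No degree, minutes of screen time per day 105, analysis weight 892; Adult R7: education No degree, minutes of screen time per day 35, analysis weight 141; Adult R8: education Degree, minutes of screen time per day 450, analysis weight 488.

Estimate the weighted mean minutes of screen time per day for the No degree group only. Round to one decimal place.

208.9

No degree rows: R1, R3, R6, R7
Weighted sum = 450×387 + 225×1480 + 105×892 + 35×141
  = 174150 + 333000 + 93660 + 4935 = 605745
Sum of weights = 387 + 1480 + 892 + 141 = 2900
Weighted mean = 605745 / 2900 = 208.87759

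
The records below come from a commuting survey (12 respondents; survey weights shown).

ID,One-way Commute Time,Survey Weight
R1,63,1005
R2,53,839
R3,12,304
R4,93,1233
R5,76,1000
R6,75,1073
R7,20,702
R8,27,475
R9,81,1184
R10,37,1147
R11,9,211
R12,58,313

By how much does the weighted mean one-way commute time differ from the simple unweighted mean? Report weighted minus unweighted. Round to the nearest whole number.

10

Unweighted sum = 63 + 53 + 12 + 93 + 76 + 75 + 20 + 27 + 81 + 37 + 9 + 58 = 604
Unweighted mean = 604 / 12 = 50.333333
Weighted sum = 63×1005 + 53×839 + 12×304 + 93×1233 + 76×1000 + 75×1073 + 20×702 + 27×475 + 81×1184 + 37×1147 + 9×211 + 58×313
  = 63315 + 44467 + 3648 + 114669 + 76000 + 80475 + 14040 + 12825 + 95904 + 42439 + 1899 + 18154 = 567835
Sum of weights = 1005 + 839 + 304 + 1233 + 1000 + 1073 + 702 + 475 + 1184 + 1147 + 211 + 313 = 9486
Weighted mean = 567835 / 9486 = 59.86032
Difference (weighted minus unweighted) = 9.5269871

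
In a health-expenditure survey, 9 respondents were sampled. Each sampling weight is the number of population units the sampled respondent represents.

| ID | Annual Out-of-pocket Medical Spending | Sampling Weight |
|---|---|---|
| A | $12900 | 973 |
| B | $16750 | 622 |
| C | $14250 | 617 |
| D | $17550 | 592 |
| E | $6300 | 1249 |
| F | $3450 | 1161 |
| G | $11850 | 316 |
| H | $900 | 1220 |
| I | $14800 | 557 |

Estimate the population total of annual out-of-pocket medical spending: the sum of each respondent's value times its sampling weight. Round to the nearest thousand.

Weighted total = 67112400

67112000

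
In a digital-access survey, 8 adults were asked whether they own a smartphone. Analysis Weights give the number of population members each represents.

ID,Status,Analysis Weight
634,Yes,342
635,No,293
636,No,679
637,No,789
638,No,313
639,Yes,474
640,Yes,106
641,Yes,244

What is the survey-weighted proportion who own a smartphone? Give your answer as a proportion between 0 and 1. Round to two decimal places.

0.36

Sum of weights for 'Yes' = 342 + 474 + 106 + 244 = 1166
Total weight = 3240
Weighted proportion = 1166 / 3240 = 0.35987654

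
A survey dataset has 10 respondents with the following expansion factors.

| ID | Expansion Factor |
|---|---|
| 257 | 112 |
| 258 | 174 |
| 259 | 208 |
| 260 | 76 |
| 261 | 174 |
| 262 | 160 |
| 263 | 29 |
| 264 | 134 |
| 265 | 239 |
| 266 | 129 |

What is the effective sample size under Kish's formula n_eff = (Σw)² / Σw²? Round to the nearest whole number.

9

Σ wᵢ = 112 + 174 + 208 + 76 + 174 + 160 + 29 + 134 + 239 + 129 = 1435
Σ wᵢ² = 12544 + 30276 + 43264 + 5776 + 30276 + 25600 + 841 + 17956 + 57121 + 16641 = 240295
n_eff = 1435² / 240295 = 2059225 / 240295 = 8.5695707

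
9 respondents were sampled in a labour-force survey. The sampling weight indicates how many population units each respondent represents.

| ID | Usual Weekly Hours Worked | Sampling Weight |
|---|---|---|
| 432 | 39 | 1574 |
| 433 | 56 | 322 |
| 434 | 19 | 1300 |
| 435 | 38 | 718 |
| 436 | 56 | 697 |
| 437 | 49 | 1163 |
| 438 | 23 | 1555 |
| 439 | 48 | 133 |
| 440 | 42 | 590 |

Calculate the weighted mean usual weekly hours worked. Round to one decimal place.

36.6

Weighted sum = 39×1574 + 56×322 + 19×1300 + 38×718 + 56×697 + 49×1163 + 23×1555 + 48×133 + 42×590
  = 61386 + 18032 + 24700 + 27284 + 39032 + 56987 + 35765 + 6384 + 24780 = 294350
Sum of weights = 8052
Weighted mean = 294350 / 8052 = 36.556135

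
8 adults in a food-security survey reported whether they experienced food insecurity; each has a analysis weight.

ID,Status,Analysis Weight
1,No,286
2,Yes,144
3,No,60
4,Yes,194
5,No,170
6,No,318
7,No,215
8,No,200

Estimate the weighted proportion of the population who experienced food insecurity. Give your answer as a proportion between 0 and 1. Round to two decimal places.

0.21

Sum of weights for 'Yes' = 144 + 194 = 338
Total weight = 286 + 144 + 60 + 194 + 170 + 318 + 215 + 200 = 1587
Weighted proportion = 338 / 1587 = 0.21298047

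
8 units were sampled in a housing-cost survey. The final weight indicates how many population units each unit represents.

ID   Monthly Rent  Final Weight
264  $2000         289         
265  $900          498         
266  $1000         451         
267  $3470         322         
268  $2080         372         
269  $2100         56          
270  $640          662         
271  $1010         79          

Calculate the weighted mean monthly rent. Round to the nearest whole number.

1462

Weighted sum = 2000×289 + 900×498 + 1000×451 + 3470×322 + 2080×372 + 2100×56 + 640×662 + 1010×79
  = 3989370
Sum of weights = 289 + 498 + 451 + 322 + 372 + 56 + 662 + 79 = 2729
Weighted mean = 3989370 / 2729 = 1461.8432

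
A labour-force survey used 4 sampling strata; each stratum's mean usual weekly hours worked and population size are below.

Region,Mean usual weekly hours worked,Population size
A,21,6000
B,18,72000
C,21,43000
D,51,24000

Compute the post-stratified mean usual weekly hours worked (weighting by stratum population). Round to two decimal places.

24.48

Σ Nₕ·x̄ₕ = 21×6000 + 18×72000 + 21×43000 + 51×24000
  = 126000 + 1296000 + 903000 + 1224000 = 3549000
Σ Nₕ = 6000 + 72000 + 43000 + 24000 = 145000
Overall mean = 3549000 / 145000 = 24.475862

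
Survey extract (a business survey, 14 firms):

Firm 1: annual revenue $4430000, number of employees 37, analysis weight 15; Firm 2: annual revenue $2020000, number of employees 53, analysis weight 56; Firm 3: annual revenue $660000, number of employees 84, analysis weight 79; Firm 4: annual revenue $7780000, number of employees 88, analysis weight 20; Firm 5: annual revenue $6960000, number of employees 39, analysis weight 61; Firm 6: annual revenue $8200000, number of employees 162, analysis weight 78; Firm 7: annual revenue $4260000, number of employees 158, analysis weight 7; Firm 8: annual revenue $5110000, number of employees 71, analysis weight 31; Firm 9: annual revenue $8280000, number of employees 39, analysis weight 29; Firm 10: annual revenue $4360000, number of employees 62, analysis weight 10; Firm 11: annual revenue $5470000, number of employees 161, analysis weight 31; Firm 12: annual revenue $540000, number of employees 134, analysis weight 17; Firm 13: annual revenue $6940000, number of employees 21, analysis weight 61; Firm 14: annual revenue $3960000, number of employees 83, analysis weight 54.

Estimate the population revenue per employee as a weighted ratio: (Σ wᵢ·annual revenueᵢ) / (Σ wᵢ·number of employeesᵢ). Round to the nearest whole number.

Σ wᵢ·y = 2739350000
Σ wᵢ·x = 45024
Ratio = 2739350000 / 45024 = 60841.995

60842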